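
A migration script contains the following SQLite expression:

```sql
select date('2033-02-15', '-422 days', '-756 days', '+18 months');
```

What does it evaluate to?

Applying '-422 days' to 2033-02-15: counting 422 days back gives 2031-12-21.
Applying '-756 days' to 2031-12-21: counting 756 days back gives 2029-11-25.
Adding +18 months to 2029-11-25 gives 2031-05-25.

2031-05-25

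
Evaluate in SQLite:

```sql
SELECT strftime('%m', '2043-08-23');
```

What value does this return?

08

`%m` extracts the 2-digit month (01-12): 08.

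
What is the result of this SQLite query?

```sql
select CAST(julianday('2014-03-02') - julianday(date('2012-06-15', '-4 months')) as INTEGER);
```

Adding -4 months to 2012-06-15 gives 2012-02-15.
14 days remain in February 2012 after the 15th (29 − 15).
Full months from March 2012 through February 2014 contribute their day counts.
Then 2 days into March 2014.
Total: 14 + 31 + 30 + 31 + 30 + 31 + 31 + 30 + 31 + 30 + 31 + 31 + 28 + 31 + 30 + 31 + 30 + 31 + 31 + 30 + 31 + 30 + 31 + 31 + 28 + 2 = 746.

746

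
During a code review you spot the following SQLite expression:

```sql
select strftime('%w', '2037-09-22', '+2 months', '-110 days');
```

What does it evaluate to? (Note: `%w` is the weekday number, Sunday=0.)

2

First apply '+2 months', '-110 days': 2037-09-22 → 2037-08-04.
2037-08-04 is a Tuesday; with Sunday=0 that is 2.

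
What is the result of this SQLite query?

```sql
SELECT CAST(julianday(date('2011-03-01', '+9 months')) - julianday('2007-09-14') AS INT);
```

Adding +9 months to 2011-03-01 gives 2011-12-01.
16 days remain in September 2007 after the 14th (30 − 14).
Full months from October 2007 through November 2011 contribute their day counts.
Then 1 day into December 2011.
Total: 16 + 31 + 30 + 31 + 31 + 29 + 31 + 30 + 31 + 30 + 31 + 31 + 30 + 31 + 30 + 31 + 31 + 28 + 31 + 30 + 31 + 30 + 31 + 31 + 30 + 31 + 30 + 31 + 31 + 28 + 31 + 30 + 31 + 30 + 31 + 31 + 30 + 31 + 30 + 31 + 31 + 28 + 31 + 30 + 31 + 30 + 31 + 31 + 30 + 31 + 30 + 1 = 1539.

1539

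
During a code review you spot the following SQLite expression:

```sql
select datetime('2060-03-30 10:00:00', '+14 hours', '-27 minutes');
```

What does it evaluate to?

2060-03-30 23:33:00

+14 hours from 2060-03-30 10:00:00 is 2060-03-31 00:00:00 (crosses midnight).
-27 minutes from 2060-03-31 00:00:00 is 2060-03-30 23:33:00.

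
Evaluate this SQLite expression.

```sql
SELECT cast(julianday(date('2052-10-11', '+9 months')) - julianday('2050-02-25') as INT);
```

Adding +9 months to 2052-10-11 gives 2053-07-11.
3 days remain in February 2050 after the 25th (28 − 25).
Full months from March 2050 through June 2053 contribute their day counts.
Then 11 days into July 2053.
Total: 3 + 31 + 30 + 31 + 30 + 31 + 31 + 30 + 31 + 30 + 31 + 31 + 28 + 31 + 30 + 31 + 30 + 31 + 31 + 30 + 31 + 30 + 31 + 31 + 29 + 31 + 30 + 31 + 30 + 31 + 31 + 30 + 31 + 30 + 31 + 31 + 28 + 31 + 30 + 31 + 30 + 11 = 1232.

1232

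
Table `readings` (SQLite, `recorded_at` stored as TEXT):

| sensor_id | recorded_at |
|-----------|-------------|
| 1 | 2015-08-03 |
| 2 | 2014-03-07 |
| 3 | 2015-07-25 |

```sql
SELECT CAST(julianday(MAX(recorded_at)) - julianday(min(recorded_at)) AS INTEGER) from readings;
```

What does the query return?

MIN = 2014-03-07, MAX = 2015-08-03.
24 days remain in March 2014 after the 7th (31 − 7).
Full months from April 2014 through July 2015 contribute their day counts.
Then 3 days into August 2015.
Total: 24 + 30 + 31 + 30 + 31 + 31 + 30 + 31 + 30 + 31 + 31 + 28 + 31 + 30 + 31 + 30 + 31 + 3 = 514.

514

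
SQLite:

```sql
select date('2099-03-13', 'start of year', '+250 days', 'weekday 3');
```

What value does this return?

2099-09-09

`start of year` rewinds 2099-03-13 to 2099-01-01.
Applying '+250 days' to 2099-01-01: counting 250 days forward gives 2099-09-08.
`weekday 3` advances to the next Wednesday; 2099-09-08 is a Tuesday, so it moves forward to 2099-09-09.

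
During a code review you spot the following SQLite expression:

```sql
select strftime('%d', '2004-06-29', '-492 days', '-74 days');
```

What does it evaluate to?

11

First apply '-492 days', '-74 days': 2004-06-29 → 2002-12-11.
`%d` extracts the 2-digit day of month: 11.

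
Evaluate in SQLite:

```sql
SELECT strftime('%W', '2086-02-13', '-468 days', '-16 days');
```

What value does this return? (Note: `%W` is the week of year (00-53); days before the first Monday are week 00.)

First apply '-468 days', '-16 days': 2086-02-13 → 2084-10-17.
2084-10-17 is a Tuesday. SQLite's %W counts Mondays since the year started; the result is 42.

42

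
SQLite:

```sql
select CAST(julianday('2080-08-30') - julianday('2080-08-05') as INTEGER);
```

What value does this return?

25

Both dates are in August 2080: 30 − 5 = 25.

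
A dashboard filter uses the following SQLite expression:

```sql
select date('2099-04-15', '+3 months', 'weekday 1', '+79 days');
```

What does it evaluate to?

2099-10-07

Adding +3 months to 2099-04-15 gives 2099-07-15.
`weekday 1` advances to the next Monday; 2099-07-15 is a Wednesday, so it moves forward to 2099-07-20.
Applying '+79 days' to 2099-07-20: counting 79 days forward gives 2099-10-07.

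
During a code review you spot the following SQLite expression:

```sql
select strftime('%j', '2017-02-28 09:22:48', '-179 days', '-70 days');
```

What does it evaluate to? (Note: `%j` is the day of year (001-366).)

First apply '-179 days', '-70 days': 2017-02-28 09:22:48 → 2016-06-24 09:22:48.
Day-of-year for 2016-06-24: days since 2016-01-01 inclusive = 176, zero-padded to 176.

176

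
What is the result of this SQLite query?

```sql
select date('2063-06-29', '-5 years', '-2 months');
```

Adding -5 years to 2063-06-29 gives 2058-06-29.
Adding -2 months to 2058-06-29 gives 2058-04-29.

2058-04-29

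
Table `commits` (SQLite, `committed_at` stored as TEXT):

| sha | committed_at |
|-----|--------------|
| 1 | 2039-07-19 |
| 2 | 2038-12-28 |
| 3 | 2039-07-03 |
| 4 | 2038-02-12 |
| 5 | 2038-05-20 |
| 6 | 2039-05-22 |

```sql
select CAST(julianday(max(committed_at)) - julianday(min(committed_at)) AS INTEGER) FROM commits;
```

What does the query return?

522

MIN = 2038-02-12, MAX = 2039-07-19.
16 days remain in February 2038 after the 12th (28 − 12).
Full months from March 2038 through June 2039 contribute their day counts.
Then 19 days into July 2039.
Total: 16 + 31 + 30 + 31 + 30 + 31 + 31 + 30 + 31 + 30 + 31 + 31 + 28 + 31 + 30 + 31 + 30 + 19 = 522.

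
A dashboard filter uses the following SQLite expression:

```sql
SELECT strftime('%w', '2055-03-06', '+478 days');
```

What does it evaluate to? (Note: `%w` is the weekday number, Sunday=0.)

First apply '+478 days': 2055-03-06 → 2056-06-26.
2056-06-26 is a Monday; with Sunday=0 that is 1.

1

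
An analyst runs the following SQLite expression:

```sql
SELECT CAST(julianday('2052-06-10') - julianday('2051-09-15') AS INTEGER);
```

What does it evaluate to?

15 days remain in September 2051 after the 15th (30 − 15).
Full months from October 2051 through May 2052 contribute their day counts.
Then 10 days into June 2052.
Total: 15 + 31 + 30 + 31 + 31 + 29 + 31 + 30 + 31 + 10 = 269.

269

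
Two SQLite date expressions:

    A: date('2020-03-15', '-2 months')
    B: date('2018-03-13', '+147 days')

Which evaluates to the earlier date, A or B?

A = 2020-01-15.
B = 2018-08-07.
B is earlier.

B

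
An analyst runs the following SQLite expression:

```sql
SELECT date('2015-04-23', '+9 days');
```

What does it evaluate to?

2015-05-02

April 2015 has 30 days; 7 remain after the 23rd, so 8 days reach 2015-05-01.
Advancing 1 more day within May lands on 2015-05-02.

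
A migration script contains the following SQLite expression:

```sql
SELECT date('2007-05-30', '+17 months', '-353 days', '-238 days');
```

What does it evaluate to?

2007-03-19

Adding +17 months to 2007-05-30 gives 2008-10-30.
Applying '-353 days' to 2008-10-30: counting 353 days back gives 2007-11-12.
Applying '-238 days' to 2007-11-12: counting 238 days back gives 2007-03-19.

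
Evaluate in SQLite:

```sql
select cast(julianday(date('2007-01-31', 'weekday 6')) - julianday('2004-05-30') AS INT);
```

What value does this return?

979

`weekday 6` advances to the next Saturday; 2007-01-31 is a Wednesday, so it moves forward to 2007-02-03.
1 day remains in May 2004 after the 30th (31 − 30).
Full months from June 2004 through January 2007 contribute their day counts.
Then 3 days into February 2007.
Total: 1 + 30 + 31 + 31 + 30 + 31 + 30 + 31 + 31 + 28 + 31 + 30 + 31 + 30 + 31 + 31 + 30 + 31 + 30 + 31 + 31 + 28 + 31 + 30 + 31 + 30 + 31 + 31 + 30 + 31 + 30 + 31 + 31 + 3 = 979.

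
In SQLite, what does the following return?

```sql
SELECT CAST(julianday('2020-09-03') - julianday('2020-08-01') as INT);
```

30 days remain in August 2020 after the 1st (31 − 1).
Then 3 days into September 2020.
Total: 30 + 3 = 33.

33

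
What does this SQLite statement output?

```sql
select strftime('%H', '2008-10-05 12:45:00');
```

12

`%H` extracts the 2-digit hour (00-23): 12.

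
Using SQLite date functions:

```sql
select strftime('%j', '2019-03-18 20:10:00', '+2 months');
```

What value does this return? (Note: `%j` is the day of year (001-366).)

138

First apply '+2 months': 2019-03-18 20:10:00 → 2019-05-18 20:10:00.
Day-of-year for 2019-05-18: days since 2019-01-01 inclusive = 138, zero-padded to 138.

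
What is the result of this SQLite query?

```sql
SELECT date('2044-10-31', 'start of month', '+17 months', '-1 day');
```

`start of month` rewinds 2044-10-31 to 2044-10-01.
Adding +17 months to 2044-10-01 gives 2046-03-01.
Going back 1 day from 2046-03-01 reaches 2046-02-28 (last day of February, 28 days).

2046-02-28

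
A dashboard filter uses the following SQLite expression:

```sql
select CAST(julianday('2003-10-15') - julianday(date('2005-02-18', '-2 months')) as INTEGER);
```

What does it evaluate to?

-430

Adding -2 months to 2005-02-18 gives 2004-12-18.
16 days remain in October 2003 after the 15th (31 − 15).
Full months from November 2003 through November 2004 contribute their day counts.
Then 18 days into December 2004.
Total: 16 + 30 + 31 + 31 + 29 + 31 + 30 + 31 + 30 + 31 + 31 + 30 + 31 + 30 + 18 = 430.
The subtraction is earlier − later, so the result is −430 → -430.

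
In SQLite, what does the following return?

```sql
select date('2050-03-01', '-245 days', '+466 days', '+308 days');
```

Applying '-245 days' to 2050-03-01: counting 245 days back gives 2049-06-29.
Applying '+466 days' to 2049-06-29: counting 466 days forward gives 2050-10-08.
Applying '+308 days' to 2050-10-08: counting 308 days forward gives 2051-08-12.

2051-08-12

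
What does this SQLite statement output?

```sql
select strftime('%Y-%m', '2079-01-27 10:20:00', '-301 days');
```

First apply '-301 days': 2079-01-27 10:20:00 → 2078-04-01 10:20:00.
`%Y-%m` extracts the year-month: 2078-04.

2078-04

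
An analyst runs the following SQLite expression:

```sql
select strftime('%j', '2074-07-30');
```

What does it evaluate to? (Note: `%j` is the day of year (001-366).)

Day-of-year for 2074-07-30: days since 2074-01-01 inclusive = 211, zero-padded to 211.

211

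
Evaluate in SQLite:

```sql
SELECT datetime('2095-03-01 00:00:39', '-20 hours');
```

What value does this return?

-20 hours from 2095-03-01 00:00:39 is 2095-02-28 04:00:39 (crosses midnight).

2095-02-28 04:00:39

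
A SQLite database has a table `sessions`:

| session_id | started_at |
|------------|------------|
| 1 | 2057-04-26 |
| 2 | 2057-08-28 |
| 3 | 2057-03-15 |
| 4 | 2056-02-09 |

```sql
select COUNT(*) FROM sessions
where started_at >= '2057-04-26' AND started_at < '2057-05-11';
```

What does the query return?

1

Rows in [2057-04-26, 2057-05-11): 2057-04-26 → 1 row.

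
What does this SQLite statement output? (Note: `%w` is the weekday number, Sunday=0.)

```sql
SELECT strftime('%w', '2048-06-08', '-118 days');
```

First apply '-118 days': 2048-06-08 → 2048-02-11.
2048-02-11 is a Tuesday; with Sunday=0 that is 2.

2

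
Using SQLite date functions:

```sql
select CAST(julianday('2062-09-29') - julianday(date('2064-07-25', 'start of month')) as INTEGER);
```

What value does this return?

`start of month` rewinds 2064-07-25 to 2064-07-01.
1 day remains in September 2062 after the 29th (30 − 29).
Full months from October 2062 through June 2064 contribute their day counts.
Then 1 day into July 2064.
Total: 1 + 31 + 30 + 31 + 31 + 28 + 31 + 30 + 31 + 30 + 31 + 31 + 30 + 31 + 30 + 31 + 31 + 29 + 31 + 30 + 31 + 30 + 1 = 641.
The subtraction is earlier − later, so the result is −641 → -641.

-641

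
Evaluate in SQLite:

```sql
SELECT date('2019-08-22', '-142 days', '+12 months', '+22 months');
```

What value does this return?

2022-02-02

Applying '-142 days' to 2019-08-22: counting 142 days back gives 2019-04-02.
Adding +12 months to 2019-04-02 gives 2020-04-02.
Adding +22 months to 2020-04-02 gives 2022-02-02.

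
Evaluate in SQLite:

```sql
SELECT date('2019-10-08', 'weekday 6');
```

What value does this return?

`weekday 6` advances to the next Saturday; 2019-10-08 is a Tuesday, so it moves forward to 2019-10-12.

2019-10-12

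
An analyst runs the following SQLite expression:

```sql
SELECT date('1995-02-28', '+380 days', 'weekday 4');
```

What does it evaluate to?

1996-03-14

Applying '+380 days' to 1995-02-28: counting 380 days forward gives 1996-03-14.
`weekday 4` advances to the next Thursday; 1996-03-14 is already a Thursday, so it stays at 1996-03-14.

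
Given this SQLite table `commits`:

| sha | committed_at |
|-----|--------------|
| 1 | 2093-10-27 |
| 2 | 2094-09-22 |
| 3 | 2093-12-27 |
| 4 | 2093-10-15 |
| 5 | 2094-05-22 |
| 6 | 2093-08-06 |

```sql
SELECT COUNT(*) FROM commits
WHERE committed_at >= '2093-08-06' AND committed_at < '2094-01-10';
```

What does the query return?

Rows in [2093-08-06, 2094-01-10): 2093-10-27, 2093-12-27, 2093-10-15, 2093-08-06 → 4 rows.

4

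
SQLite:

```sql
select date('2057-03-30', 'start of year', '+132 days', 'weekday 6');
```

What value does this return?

`start of year` rewinds 2057-03-30 to 2057-01-01.
Applying '+132 days' to 2057-01-01: counting 132 days forward gives 2057-05-13.
`weekday 6` advances to the next Saturday; 2057-05-13 is a Sunday, so it moves forward to 2057-05-19.

2057-05-19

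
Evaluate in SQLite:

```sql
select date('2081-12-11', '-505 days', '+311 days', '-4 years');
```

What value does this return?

Applying '-505 days' to 2081-12-11: counting 505 days back gives 2080-07-24.
Applying '+311 days' to 2080-07-24: counting 311 days forward gives 2081-05-31.
Adding -4 years to 2081-05-31 gives 2077-05-31.

2077-05-31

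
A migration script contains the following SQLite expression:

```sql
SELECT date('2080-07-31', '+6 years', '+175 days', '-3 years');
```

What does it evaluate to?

2084-01-22

Adding +6 years to 2080-07-31 gives 2086-07-31.
Applying '+175 days' to 2086-07-31: counting 175 days forward gives 2087-01-22.
Adding -3 years to 2087-01-22 gives 2084-01-22.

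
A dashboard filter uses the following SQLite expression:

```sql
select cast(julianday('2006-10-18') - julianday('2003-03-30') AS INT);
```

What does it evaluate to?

1 day remains in March 2003 after the 30th (31 − 30).
Full months from April 2003 through September 2006 contribute their day counts.
Then 18 days into October 2006.
Total: 1 + 30 + 31 + 30 + 31 + 31 + 30 + 31 + 30 + 31 + 31 + 29 + 31 + 30 + 31 + 30 + 31 + 31 + 30 + 31 + 30 + 31 + 31 + 28 + 31 + 30 + 31 + 30 + 31 + 31 + 30 + 31 + 30 + 31 + 31 + 28 + 31 + 30 + 31 + 30 + 31 + 31 + 30 + 18 = 1298.

1298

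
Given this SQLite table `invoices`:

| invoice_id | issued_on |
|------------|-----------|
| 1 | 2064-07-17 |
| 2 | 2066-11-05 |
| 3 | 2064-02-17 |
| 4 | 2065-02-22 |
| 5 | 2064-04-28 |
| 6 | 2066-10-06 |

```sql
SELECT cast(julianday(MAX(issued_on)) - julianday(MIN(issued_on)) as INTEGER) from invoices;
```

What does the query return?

992

MIN = 2064-02-17, MAX = 2066-11-05.
12 days remain in February 2064 after the 17th (29 − 17).
Full months from March 2064 through October 2066 contribute their day counts.
Then 5 days into November 2066.
Total: 12 + 31 + 30 + 31 + 30 + 31 + 31 + 30 + 31 + 30 + 31 + 31 + 28 + 31 + 30 + 31 + 30 + 31 + 31 + 30 + 31 + 30 + 31 + 31 + 28 + 31 + 30 + 31 + 30 + 31 + 31 + 30 + 31 + 5 = 992.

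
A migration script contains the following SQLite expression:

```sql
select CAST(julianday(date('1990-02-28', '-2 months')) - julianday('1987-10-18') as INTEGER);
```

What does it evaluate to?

Adding -2 months to 1990-02-28 gives 1989-12-28.
13 days remain in October 1987 after the 18th (31 − 18).
Full months from November 1987 through November 1989 contribute their day counts.
Then 28 days into December 1989.
Total: 13 + 30 + 31 + 31 + 29 + 31 + 30 + 31 + 30 + 31 + 31 + 30 + 31 + 30 + 31 + 31 + 28 + 31 + 30 + 31 + 30 + 31 + 31 + 30 + 31 + 30 + 28 = 802.

802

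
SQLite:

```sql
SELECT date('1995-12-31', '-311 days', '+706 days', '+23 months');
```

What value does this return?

Applying '-311 days' to 1995-12-31: counting 311 days back gives 1995-02-23.
Applying '+706 days' to 1995-02-23: counting 706 days forward gives 1997-01-29.
Adding +23 months to 1997-01-29 gives 1998-12-29.

1998-12-29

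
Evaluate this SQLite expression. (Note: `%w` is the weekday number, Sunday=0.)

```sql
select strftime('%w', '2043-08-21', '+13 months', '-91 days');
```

First apply '+13 months', '-91 days': 2043-08-21 → 2044-06-22.
2044-06-22 is a Wednesday; with Sunday=0 that is 3.

3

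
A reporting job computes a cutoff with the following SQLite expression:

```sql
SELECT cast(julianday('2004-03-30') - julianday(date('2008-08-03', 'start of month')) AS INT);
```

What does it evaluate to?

-1585

`start of month` rewinds 2008-08-03 to 2008-08-01.
1 day remains in March 2004 after the 30th (31 − 30).
Full months from April 2004 through July 2008 contribute their day counts.
Then 1 day into August 2008.
Total: 1 + 30 + 31 + 30 + 31 + 31 + 30 + 31 + 30 + 31 + 31 + 28 + 31 + 30 + 31 + 30 + 31 + 31 + 30 + 31 + 30 + 31 + 31 + 28 + 31 + 30 + 31 + 30 + 31 + 31 + 30 + 31 + 30 + 31 + 31 + 28 + 31 + 30 + 31 + 30 + 31 + 31 + 30 + 31 + 30 + 31 + 31 + 29 + 31 + 30 + 31 + 30 + 31 + 1 = 1585.
The subtraction is earlier − later, so the result is −1585 → -1585.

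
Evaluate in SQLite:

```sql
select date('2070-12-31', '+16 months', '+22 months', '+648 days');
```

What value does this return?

Adding +16 months to 2070-12-31 targets 2072-04-31. April 2072 has only 30 days, so SQLite normalizes the 1-day overflow forward to 2072-05-01.
Adding +22 months to 2072-05-01 gives 2074-03-01.
Applying '+648 days' to 2074-03-01: counting 648 days forward gives 2075-12-09.

2075-12-09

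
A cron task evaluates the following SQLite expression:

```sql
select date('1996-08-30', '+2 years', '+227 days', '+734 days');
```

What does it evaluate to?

Adding +2 years to 1996-08-30 gives 1998-08-30.
Applying '+227 days' to 1998-08-30: counting 227 days forward gives 1999-04-14.
Applying '+734 days' to 1999-04-14: counting 734 days forward gives 2001-04-17.

2001-04-17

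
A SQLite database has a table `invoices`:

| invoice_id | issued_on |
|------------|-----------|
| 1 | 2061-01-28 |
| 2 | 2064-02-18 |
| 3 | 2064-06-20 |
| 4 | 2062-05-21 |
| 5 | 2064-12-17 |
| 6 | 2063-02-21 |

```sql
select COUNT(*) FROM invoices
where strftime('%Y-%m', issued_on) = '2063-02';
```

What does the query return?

Rows with year-month 2063-02: 2063-02-21 → 1.

1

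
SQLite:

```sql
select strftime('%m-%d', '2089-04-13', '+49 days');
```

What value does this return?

06-01

First apply '+49 days': 2089-04-13 → 2089-06-01.
`%m-%d` extracts the month-day: 06-01.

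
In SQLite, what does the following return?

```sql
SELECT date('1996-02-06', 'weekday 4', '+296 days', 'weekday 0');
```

1996-12-01

`weekday 4` advances to the next Thursday; 1996-02-06 is a Tuesday, so it moves forward to 1996-02-08.
Applying '+296 days' to 1996-02-08: counting 296 days forward gives 1996-11-30.
`weekday 0` advances to the next Sunday; 1996-11-30 is a Saturday, so it moves forward to 1996-12-01.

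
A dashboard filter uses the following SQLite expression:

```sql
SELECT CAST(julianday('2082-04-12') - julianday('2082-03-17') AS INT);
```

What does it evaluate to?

14 days remain in March 2082 after the 17th (31 − 17).
Then 12 days into April 2082.
Total: 14 + 12 = 26.

26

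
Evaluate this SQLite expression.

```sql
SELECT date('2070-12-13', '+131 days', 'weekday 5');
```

2071-04-24

Applying '+131 days' to 2070-12-13: counting 131 days forward gives 2071-04-23.
`weekday 5` advances to the next Friday; 2071-04-23 is a Thursday, so it moves forward to 2071-04-24.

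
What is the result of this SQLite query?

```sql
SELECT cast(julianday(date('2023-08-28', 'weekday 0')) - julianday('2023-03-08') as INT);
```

`weekday 0` advances to the next Sunday; 2023-08-28 is a Monday, so it moves forward to 2023-09-03.
23 days remain in March 2023 after the 8th (31 − 8).
April 2023: 30 days.
May 2023: 31 days.
June 2023: 30 days.
July 2023: 31 days.
August 2023: 31 days.
Then 3 days into September 2023.
Total: 23 + 30 + 31 + 30 + 31 + 31 + 3 = 179.

179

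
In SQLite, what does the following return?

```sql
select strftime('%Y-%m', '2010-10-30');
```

`%Y-%m` extracts the year-month: 2010-10.

2010-10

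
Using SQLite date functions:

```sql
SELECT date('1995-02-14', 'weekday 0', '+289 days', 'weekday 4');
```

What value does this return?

1995-12-07

`weekday 0` advances to the next Sunday; 1995-02-14 is a Tuesday, so it moves forward to 1995-02-19.
Applying '+289 days' to 1995-02-19: counting 289 days forward gives 1995-12-05.
`weekday 4` advances to the next Thursday; 1995-12-05 is a Tuesday, so it moves forward to 1995-12-07.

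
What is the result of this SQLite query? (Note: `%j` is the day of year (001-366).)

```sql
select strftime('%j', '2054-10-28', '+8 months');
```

179

First apply '+8 months': 2054-10-28 → 2055-06-28.
Day-of-year for 2055-06-28: days since 2055-01-01 inclusive = 179, zero-padded to 179.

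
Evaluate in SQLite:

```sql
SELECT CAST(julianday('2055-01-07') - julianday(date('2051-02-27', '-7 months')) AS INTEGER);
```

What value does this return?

1625

Adding -7 months to 2051-02-27 gives 2050-07-27.
4 days remain in July 2050 after the 27th (31 − 27).
Full months from August 2050 through December 2054 contribute their day counts.
Then 7 days into January 2055.
Total: 4 + 31 + 30 + 31 + 30 + 31 + 31 + 28 + 31 + 30 + 31 + 30 + 31 + 31 + 30 + 31 + 30 + 31 + 31 + 29 + 31 + 30 + 31 + 30 + 31 + 31 + 30 + 31 + 30 + 31 + 31 + 28 + 31 + 30 + 31 + 30 + 31 + 31 + 30 + 31 + 30 + 31 + 31 + 28 + 31 + 30 + 31 + 30 + 31 + 31 + 30 + 31 + 30 + 31 + 7 = 1625.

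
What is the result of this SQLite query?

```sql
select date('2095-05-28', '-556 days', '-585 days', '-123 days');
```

Applying '-556 days' to 2095-05-28: counting 556 days back gives 2093-11-18.
Applying '-585 days' to 2093-11-18: counting 585 days back gives 2092-04-12.
Applying '-123 days' to 2092-04-12: counting 123 days back gives 2091-12-11.

2091-12-11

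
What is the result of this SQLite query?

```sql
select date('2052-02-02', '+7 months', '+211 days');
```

2053-04-01

Adding +7 months to 2052-02-02 gives 2052-09-02.
Applying '+211 days' to 2052-09-02: counting 211 days forward gives 2053-04-01.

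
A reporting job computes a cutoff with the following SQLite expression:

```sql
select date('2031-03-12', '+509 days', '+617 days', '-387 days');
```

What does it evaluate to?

Applying '+509 days' to 2031-03-12: counting 509 days forward gives 2032-08-02.
Applying '+617 days' to 2032-08-02: counting 617 days forward gives 2034-04-11.
Applying '-387 days' to 2034-04-11: counting 387 days back gives 2033-03-20.

2033-03-20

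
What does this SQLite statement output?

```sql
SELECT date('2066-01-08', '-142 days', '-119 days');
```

Applying '-142 days' to 2066-01-08: counting 142 days back gives 2065-08-19.
Applying '-119 days' to 2065-08-19: counting 119 days back gives 2065-04-22.

2065-04-22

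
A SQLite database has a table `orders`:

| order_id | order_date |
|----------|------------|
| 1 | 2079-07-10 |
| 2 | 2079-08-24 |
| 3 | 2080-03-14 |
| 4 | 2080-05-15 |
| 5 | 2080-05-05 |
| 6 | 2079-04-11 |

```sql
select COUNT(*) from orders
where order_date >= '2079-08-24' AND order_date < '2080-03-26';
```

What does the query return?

2

Rows in [2079-08-24, 2080-03-26): 2079-08-24, 2080-03-14 → 2 rows.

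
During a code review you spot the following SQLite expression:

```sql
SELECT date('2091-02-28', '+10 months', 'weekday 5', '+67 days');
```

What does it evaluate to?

2092-03-04

Adding +10 months to 2091-02-28 gives 2091-12-28.
`weekday 5` advances to the next Friday; 2091-12-28 is already a Friday, so it stays at 2091-12-28.
Applying '+67 days' to 2091-12-28: counting 67 days forward gives 2092-03-04.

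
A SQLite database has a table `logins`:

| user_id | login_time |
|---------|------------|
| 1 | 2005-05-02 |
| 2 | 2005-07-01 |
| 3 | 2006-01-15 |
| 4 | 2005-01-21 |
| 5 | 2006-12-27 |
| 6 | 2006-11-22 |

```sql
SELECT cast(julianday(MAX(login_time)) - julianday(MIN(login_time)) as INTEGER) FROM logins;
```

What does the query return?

705

MIN = 2005-01-21, MAX = 2006-12-27.
10 days remain in January 2005 after the 21st (31 − 21).
Full months from February 2005 through November 2006 contribute their day counts.
Then 27 days into December 2006.
Total: 10 + 28 + 31 + 30 + 31 + 30 + 31 + 31 + 30 + 31 + 30 + 31 + 31 + 28 + 31 + 30 + 31 + 30 + 31 + 31 + 30 + 31 + 30 + 27 = 705.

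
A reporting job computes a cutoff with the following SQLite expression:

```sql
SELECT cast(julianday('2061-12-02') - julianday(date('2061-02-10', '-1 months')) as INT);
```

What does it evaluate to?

326

Adding -1 month to 2061-02-10 gives 2061-01-10.
21 days remain in January 2061 after the 10th (31 − 10).
Full months from February 2061 through November 2061 contribute their day counts.
Then 2 days into December 2061.
Total: 21 + 28 + 31 + 30 + 31 + 30 + 31 + 31 + 30 + 31 + 30 + 2 = 326.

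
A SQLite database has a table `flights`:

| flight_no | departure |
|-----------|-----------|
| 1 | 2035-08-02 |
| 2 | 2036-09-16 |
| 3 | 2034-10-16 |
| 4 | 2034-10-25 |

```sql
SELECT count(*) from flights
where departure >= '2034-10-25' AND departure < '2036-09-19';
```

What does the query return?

Rows in [2034-10-25, 2036-09-19): 2035-08-02, 2036-09-16, 2034-10-25 → 3 rows.

3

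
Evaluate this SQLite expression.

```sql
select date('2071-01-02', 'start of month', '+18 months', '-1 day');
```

`start of month` rewinds 2071-01-02 to 2071-01-01.
Adding +18 months to 2071-01-01 gives 2072-07-01.
Going back 1 day from 2072-07-01 reaches 2072-06-30 (last day of June, 30 days).

2072-06-30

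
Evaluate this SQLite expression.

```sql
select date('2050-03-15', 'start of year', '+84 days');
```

2050-03-26

`start of year` rewinds 2050-03-15 to 2050-01-01.
Applying '+84 days' to 2050-01-01: counting 84 days forward gives 2050-03-26.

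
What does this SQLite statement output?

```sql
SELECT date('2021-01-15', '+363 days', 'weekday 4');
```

2022-01-13

Applying '+363 days' to 2021-01-15: counting 363 days forward gives 2022-01-13.
`weekday 4` advances to the next Thursday; 2022-01-13 is already a Thursday, so it stays at 2022-01-13.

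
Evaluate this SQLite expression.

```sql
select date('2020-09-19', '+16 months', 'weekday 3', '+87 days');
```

2022-04-16

Adding +16 months to 2020-09-19 gives 2022-01-19.
`weekday 3` advances to the next Wednesday; 2022-01-19 is already a Wednesday, so it stays at 2022-01-19.
Applying '+87 days' to 2022-01-19: counting 87 days forward gives 2022-04-16.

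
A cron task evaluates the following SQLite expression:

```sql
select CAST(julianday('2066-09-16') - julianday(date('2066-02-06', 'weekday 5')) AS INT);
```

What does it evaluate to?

`weekday 5` advances to the next Friday; 2066-02-06 is a Saturday, so it moves forward to 2066-02-12.
16 days remain in February 2066 after the 12th (28 − 12).
Full months from March 2066 through August 2066 contribute their day counts.
Then 16 days into September 2066.
Total: 16 + 31 + 30 + 31 + 30 + 31 + 31 + 16 = 216.

216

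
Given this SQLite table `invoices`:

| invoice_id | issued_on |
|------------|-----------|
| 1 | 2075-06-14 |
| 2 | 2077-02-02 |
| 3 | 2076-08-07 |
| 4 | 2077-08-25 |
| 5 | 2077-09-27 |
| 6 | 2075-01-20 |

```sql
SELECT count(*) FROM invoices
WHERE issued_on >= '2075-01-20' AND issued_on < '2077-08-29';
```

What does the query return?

5

Rows in [2075-01-20, 2077-08-29): 2075-06-14, 2077-02-02, 2076-08-07, 2077-08-25, 2075-01-20 → 5 rows.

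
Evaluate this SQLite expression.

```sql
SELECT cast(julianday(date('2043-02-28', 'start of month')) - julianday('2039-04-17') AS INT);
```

`start of month` rewinds 2043-02-28 to 2043-02-01.
13 days remain in April 2039 after the 17th (30 − 17).
Full months from May 2039 through January 2043 contribute their day counts.
Then 1 day into February 2043.
Total: 13 + 31 + 30 + 31 + 31 + 30 + 31 + 30 + 31 + 31 + 29 + 31 + 30 + 31 + 30 + 31 + 31 + 30 + 31 + 30 + 31 + 31 + 28 + 31 + 30 + 31 + 30 + 31 + 31 + 30 + 31 + 30 + 31 + 31 + 28 + 31 + 30 + 31 + 30 + 31 + 31 + 30 + 31 + 30 + 31 + 31 + 1 = 1386.

1386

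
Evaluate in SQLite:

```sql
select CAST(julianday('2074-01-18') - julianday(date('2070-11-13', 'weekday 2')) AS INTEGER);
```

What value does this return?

1157

`weekday 2` advances to the next Tuesday; 2070-11-13 is a Thursday, so it moves forward to 2070-11-18.
12 days remain in November 2070 after the 18th (30 − 18).
Full months from December 2070 through December 2073 contribute their day counts.
Then 18 days into January 2074.
Total: 12 + 31 + 31 + 28 + 31 + 30 + 31 + 30 + 31 + 31 + 30 + 31 + 30 + 31 + 31 + 29 + 31 + 30 + 31 + 30 + 31 + 31 + 30 + 31 + 30 + 31 + 31 + 28 + 31 + 30 + 31 + 30 + 31 + 31 + 30 + 31 + 30 + 31 + 18 = 1157.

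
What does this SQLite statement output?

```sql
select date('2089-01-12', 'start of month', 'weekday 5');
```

2089-01-07

`start of month` rewinds 2089-01-12 to 2089-01-01.
`weekday 5` advances to the next Friday; 2089-01-01 is a Saturday, so it moves forward to 2089-01-07.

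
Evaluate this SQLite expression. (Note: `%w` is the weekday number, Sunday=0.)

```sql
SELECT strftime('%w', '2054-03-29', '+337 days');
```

First apply '+337 days': 2054-03-29 → 2055-03-01.
2055-03-01 is a Monday; with Sunday=0 that is 1.

1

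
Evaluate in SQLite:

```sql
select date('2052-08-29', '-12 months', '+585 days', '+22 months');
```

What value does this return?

Adding -12 months to 2052-08-29 gives 2051-08-29.
Applying '+585 days' to 2051-08-29: counting 585 days forward gives 2053-04-05.
Adding +22 months to 2053-04-05 gives 2055-02-05.

2055-02-05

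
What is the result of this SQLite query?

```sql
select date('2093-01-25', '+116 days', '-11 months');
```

2092-06-21

Applying '+116 days' to 2093-01-25: counting 116 days forward gives 2093-05-21.
Adding -11 months to 2093-05-21 gives 2092-06-21.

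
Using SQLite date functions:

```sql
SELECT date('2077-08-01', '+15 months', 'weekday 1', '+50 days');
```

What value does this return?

2078-12-27

Adding +15 months to 2077-08-01 gives 2078-11-01.
`weekday 1` advances to the next Monday; 2078-11-01 is a Tuesday, so it moves forward to 2078-11-07.
Applying '+50 days' to 2078-11-07: counting 50 days forward gives 2078-12-27.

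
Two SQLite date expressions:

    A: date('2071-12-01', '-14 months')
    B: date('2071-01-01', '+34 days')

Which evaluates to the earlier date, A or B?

A

A = 2070-10-01.
B = 2071-02-04.
A is earlier.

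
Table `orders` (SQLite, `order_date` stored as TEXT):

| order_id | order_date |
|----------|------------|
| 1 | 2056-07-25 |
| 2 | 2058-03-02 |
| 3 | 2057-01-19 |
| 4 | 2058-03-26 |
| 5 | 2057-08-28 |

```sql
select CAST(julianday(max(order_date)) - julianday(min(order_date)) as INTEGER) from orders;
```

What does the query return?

MIN = 2056-07-25, MAX = 2058-03-26.
6 days remain in July 2056 after the 25th (31 − 25).
Full months from August 2056 through February 2058 contribute their day counts.
Then 26 days into March 2058.
Total: 6 + 31 + 30 + 31 + 30 + 31 + 31 + 28 + 31 + 30 + 31 + 30 + 31 + 31 + 30 + 31 + 30 + 31 + 31 + 28 + 26 = 609.

609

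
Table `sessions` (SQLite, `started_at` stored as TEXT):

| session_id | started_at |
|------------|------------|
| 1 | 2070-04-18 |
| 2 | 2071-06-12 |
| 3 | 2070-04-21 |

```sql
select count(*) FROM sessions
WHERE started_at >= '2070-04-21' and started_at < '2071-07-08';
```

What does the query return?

2

Rows in [2070-04-21, 2071-07-08): 2071-06-12, 2070-04-21 → 2 rows.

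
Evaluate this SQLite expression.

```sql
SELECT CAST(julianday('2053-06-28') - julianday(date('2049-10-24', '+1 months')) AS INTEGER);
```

Adding +1 month to 2049-10-24 gives 2049-11-24.
6 days remain in November 2049 after the 24th (30 − 24).
Full months from December 2049 through May 2053 contribute their day counts.
Then 28 days into June 2053.
Total: 6 + 31 + 31 + 28 + 31 + 30 + 31 + 30 + 31 + 31 + 30 + 31 + 30 + 31 + 31 + 28 + 31 + 30 + 31 + 30 + 31 + 31 + 30 + 31 + 30 + 31 + 31 + 29 + 31 + 30 + 31 + 30 + 31 + 31 + 30 + 31 + 30 + 31 + 31 + 28 + 31 + 30 + 31 + 28 = 1312.

1312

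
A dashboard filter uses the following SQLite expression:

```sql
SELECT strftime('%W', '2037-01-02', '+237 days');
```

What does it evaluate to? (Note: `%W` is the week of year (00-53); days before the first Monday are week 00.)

34

First apply '+237 days': 2037-01-02 → 2037-08-27.
2037-08-27 is a Thursday. SQLite's %W counts Mondays since the year started; the result is 34.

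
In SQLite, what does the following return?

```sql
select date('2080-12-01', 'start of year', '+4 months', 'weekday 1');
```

`start of year` rewinds 2080-12-01 to 2080-01-01.
Adding +4 months to 2080-01-01 gives 2080-05-01.
`weekday 1` advances to the next Monday; 2080-05-01 is a Wednesday, so it moves forward to 2080-05-06.

2080-05-06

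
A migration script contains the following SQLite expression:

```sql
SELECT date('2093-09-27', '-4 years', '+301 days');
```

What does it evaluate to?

2090-07-25

Adding -4 years to 2093-09-27 gives 2089-09-27.
Applying '+301 days' to 2089-09-27: counting 301 days forward gives 2090-07-25.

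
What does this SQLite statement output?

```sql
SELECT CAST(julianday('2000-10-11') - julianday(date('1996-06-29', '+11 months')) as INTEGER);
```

1231

Adding +11 months to 1996-06-29 gives 1997-05-29.
2 days remain in May 1997 after the 29th (31 − 29).
Full months from June 1997 through September 2000 contribute their day counts.
Then 11 days into October 2000.
Total: 2 + 30 + 31 + 31 + 30 + 31 + 30 + 31 + 31 + 28 + 31 + 30 + 31 + 30 + 31 + 31 + 30 + 31 + 30 + 31 + 31 + 28 + 31 + 30 + 31 + 30 + 31 + 31 + 30 + 31 + 30 + 31 + 31 + 29 + 31 + 30 + 31 + 30 + 31 + 31 + 30 + 11 = 1231.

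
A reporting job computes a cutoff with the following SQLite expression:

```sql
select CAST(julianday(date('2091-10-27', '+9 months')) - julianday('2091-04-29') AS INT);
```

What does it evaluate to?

455

Adding +9 months to 2091-10-27 gives 2092-07-27.
1 day remains in April 2091 after the 29th (30 − 29).
Full months from May 2091 through June 2092 contribute their day counts.
Then 27 days into July 2092.
Total: 1 + 31 + 30 + 31 + 31 + 30 + 31 + 30 + 31 + 31 + 29 + 31 + 30 + 31 + 30 + 27 = 455.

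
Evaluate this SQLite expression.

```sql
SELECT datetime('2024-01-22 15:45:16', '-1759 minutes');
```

2024-01-21 10:26:16

1759 minutes = 29h 19m; -1759 minutes from 2024-01-22 15:45:16 is 2024-01-21 10:26:16 (crosses midnight).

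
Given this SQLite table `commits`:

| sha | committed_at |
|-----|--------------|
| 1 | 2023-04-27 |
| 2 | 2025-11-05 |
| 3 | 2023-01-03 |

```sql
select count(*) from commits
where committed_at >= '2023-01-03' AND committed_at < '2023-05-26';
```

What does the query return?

2

Rows in [2023-01-03, 2023-05-26): 2023-04-27, 2023-01-03 → 2 rows.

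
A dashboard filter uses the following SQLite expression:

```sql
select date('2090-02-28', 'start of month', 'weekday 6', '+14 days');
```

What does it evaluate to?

`start of month` rewinds 2090-02-28 to 2090-02-01.
`weekday 6` advances to the next Saturday; 2090-02-01 is a Wednesday, so it moves forward to 2090-02-04.
Advancing 14 more days within February lands on 2090-02-18.

2090-02-18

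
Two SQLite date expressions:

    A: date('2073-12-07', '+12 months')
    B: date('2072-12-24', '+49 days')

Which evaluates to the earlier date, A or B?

B

A = 2074-12-07.
B = 2073-02-11.
B is earlier.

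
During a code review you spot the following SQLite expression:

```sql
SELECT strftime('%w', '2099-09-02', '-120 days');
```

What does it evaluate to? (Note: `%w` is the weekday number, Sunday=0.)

First apply '-120 days': 2099-09-02 → 2099-05-05.
2099-05-05 is a Tuesday; with Sunday=0 that is 2.

2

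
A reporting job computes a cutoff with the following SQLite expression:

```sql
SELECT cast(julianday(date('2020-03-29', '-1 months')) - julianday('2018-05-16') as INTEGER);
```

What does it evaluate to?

Adding -1 month to 2020-03-29 gives 2020-02-29.
15 days remain in May 2018 after the 16th (31 − 16).
Full months from June 2018 through January 2020 contribute their day counts.
Then 29 days into February 2020.
Total: 15 + 30 + 31 + 31 + 30 + 31 + 30 + 31 + 31 + 28 + 31 + 30 + 31 + 30 + 31 + 31 + 30 + 31 + 30 + 31 + 31 + 29 = 654.

654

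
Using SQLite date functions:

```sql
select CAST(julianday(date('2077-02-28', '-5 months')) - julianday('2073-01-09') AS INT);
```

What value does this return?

1358

Adding -5 months to 2077-02-28 gives 2076-09-28.
22 days remain in January 2073 after the 9th (31 − 9).
Full months from February 2073 through August 2076 contribute their day counts.
Then 28 days into September 2076.
Total: 22 + 28 + 31 + 30 + 31 + 30 + 31 + 31 + 30 + 31 + 30 + 31 + 31 + 28 + 31 + 30 + 31 + 30 + 31 + 31 + 30 + 31 + 30 + 31 + 31 + 28 + 31 + 30 + 31 + 30 + 31 + 31 + 30 + 31 + 30 + 31 + 31 + 29 + 31 + 30 + 31 + 30 + 31 + 31 + 28 = 1358.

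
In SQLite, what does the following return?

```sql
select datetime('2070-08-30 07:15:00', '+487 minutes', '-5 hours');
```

487 minutes = 8h 7m; +487 minutes from 2070-08-30 07:15:00 is 2070-08-30 15:22:00.
-5 hours from 2070-08-30 15:22:00 is 2070-08-30 10:22:00.

2070-08-30 10:22:00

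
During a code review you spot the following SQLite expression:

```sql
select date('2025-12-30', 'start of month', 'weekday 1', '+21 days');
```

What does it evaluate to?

`start of month` rewinds 2025-12-30 to 2025-12-01.
`weekday 1` advances to the next Monday; 2025-12-01 is already a Monday, so it stays at 2025-12-01.
Advancing 21 more days within December lands on 2025-12-22.

2025-12-22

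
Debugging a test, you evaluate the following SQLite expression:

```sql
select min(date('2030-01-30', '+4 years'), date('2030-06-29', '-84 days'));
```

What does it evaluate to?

date('2030-01-30', '+4 years') → 2034-01-30.
date('2030-06-29', '-84 days') → 2030-04-06.
Earlier of the two is 2030-04-06.

2030-04-06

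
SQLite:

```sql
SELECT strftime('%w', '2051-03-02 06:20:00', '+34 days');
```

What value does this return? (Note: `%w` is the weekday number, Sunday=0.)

First apply '+34 days': 2051-03-02 06:20:00 → 2051-04-05 06:20:00.
2051-04-05 is a Wednesday; with Sunday=0 that is 3.

3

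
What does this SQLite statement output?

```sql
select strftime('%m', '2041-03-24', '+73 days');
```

06

First apply '+73 days': 2041-03-24 → 2041-06-05.
`%m` extracts the 2-digit month (01-12): 06.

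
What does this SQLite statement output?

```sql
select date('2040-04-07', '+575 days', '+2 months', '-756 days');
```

2039-12-09

Applying '+575 days' to 2040-04-07: counting 575 days forward gives 2041-11-03.
Adding +2 months to 2041-11-03 gives 2042-01-03.
Applying '-756 days' to 2042-01-03: counting 756 days back gives 2039-12-09.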